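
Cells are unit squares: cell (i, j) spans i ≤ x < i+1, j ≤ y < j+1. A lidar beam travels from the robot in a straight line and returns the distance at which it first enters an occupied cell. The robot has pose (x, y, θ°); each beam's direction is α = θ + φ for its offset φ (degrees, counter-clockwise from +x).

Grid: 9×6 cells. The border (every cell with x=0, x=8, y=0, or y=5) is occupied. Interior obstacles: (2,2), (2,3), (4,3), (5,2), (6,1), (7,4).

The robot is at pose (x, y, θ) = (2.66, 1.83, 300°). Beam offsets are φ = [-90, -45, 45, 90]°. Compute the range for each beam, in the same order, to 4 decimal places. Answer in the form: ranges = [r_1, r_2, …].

beam 1: φ=-90°, α=210°
  cosα=-0.8660 sinα=-0.5000 | (2,1) | tMaxX 0.7621 tMaxY 1.6600 | tΔX 1.1547 tΔY 2.0000
    t=0.7621 [x] (1,1)
    t=1.6600 [y] (1,0) — stop
  → r_1 = 1.6600
beam 2: φ=-45°, α=255°
  cosα=-0.2588 sinα=-0.9659 | (2,1) | tMaxX 2.5500 tMaxY 0.8593 | tΔX 3.8637 tΔY 1.0353
    t=0.8593 [y] (2,0) — stop
  → r_2 = 0.8593
beam 3: φ=45°, α=345°
  cosα=0.9659 sinα=-0.2588 | (2,1) | tMaxX 0.3520 tMaxY 3.2069 | tΔX 1.0353 tΔY 3.8637
    t=0.3520 [x] (3,1)
    t=1.3873 [x] (4,1)
    t=2.4225 [x] (5,1)
    t=3.2069 [y] (5,0) — stop
  → r_3 = 3.2069
beam 4: φ=90°, α=30°
  cosα=0.8660 sinα=0.5000 | (2,1) | tMaxX 0.3926 tMaxY 0.3400 | tΔX 1.1547 tΔY 2.0000
    t=0.3400 [y] (2,2) — stop
  → r_4 = 0.3400

ranges = [1.6600, 0.8593, 3.2069, 0.3400]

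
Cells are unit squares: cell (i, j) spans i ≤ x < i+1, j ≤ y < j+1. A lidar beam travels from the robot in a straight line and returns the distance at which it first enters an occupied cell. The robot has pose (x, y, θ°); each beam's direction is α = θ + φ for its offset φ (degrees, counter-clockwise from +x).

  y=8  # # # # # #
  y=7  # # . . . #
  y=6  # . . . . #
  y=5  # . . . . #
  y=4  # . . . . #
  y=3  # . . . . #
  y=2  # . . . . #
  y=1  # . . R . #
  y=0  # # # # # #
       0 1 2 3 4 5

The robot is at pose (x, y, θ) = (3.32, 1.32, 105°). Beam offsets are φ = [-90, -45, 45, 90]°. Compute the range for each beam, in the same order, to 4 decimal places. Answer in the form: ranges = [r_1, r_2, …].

ranges = [1.7393, 3.3600, 2.6789, 1.2364]

beam 1: φ=-90°, α=15°
  d=(0.9659,0.2588)  start (3,1)  tX=0.7040 tY=2.6273  stride 1/|dx|=1.0353 1/|dy|=3.8637
    cross x-line → (4,1), t=0.7040
    cross x-line → (5,1), t=1.7393 (wall)
  → r_1 = 1.7393
beam 2: φ=-45°, α=60°
  d=(0.5000,0.8660)  start (3,1)  tX=1.3600 tY=0.7852  stride 1/|dx|=2.0000 1/|dy|=1.1547
    cross y-line → (3,2), t=0.7852
    cross x-line → (4,2), t=1.3600
    cross y-line → (4,3), t=1.9399
    cross y-line → (4,4), t=3.0946
    cross x-line → (5,4), t=3.3600 (wall)
  → r_2 = 3.3600
beam 3: φ=45°, α=150°
  d=(-0.8660,0.5000)  start (3,1)  tX=0.3695 tY=1.3600  stride 1/|dx|=1.1547 1/|dy|=2.0000
    cross x-line → (2,1), t=0.3695
    cross y-line → (2,2), t=1.3600
    cross x-line → (1,2), t=1.5242
    cross x-line → (0,2), t=2.6789 (wall)
  → r_3 = 2.6789
beam 4: φ=90°, α=195°
  d=(-0.9659,-0.2588)  start (3,1)  tX=0.3313 tY=1.2364  stride 1/|dx|=1.0353 1/|dy|=3.8637
    cross x-line → (2,1), t=0.3313
    cross y-line → (2,0), t=1.2364 (wall)
  → r_4 = 1.2364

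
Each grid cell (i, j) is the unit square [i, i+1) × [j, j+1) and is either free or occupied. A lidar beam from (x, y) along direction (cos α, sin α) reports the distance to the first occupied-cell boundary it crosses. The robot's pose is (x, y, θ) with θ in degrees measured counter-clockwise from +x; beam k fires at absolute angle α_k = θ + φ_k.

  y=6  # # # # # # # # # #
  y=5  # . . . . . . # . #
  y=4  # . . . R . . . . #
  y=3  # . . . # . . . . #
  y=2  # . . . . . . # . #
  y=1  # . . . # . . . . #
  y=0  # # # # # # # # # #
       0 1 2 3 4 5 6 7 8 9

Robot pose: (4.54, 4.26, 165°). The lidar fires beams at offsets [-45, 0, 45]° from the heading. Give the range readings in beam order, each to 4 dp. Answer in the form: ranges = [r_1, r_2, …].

beam 1: φ=-45°, α=120°
  dir = (cos 120°, sin 120°) = (-0.5000, 0.8660); from cell (4,4)
  next x-line at t=1.0800, next y-line at t=0.8545; Δt_x=2.0000, Δt_y=1.1547
    y: enter (4,5) at t=0.8545
    x: enter (3,5) at t=1.0800
    y: enter (3,6) at t=2.0092 ← occupied
  → r_1 = 2.0092
beam 2: φ=0°, α=165°
  dir = (cos 165°, sin 165°) = (-0.9659, 0.2588); from cell (4,4)
  next x-line at t=0.5590, next y-line at t=2.8591; Δt_x=1.0353, Δt_y=3.8637
    x: enter (3,4) at t=0.5590
    x: enter (2,4) at t=1.5943
    x: enter (1,4) at t=2.6296
    y: enter (1,5) at t=2.8591
    x: enter (0,5) at t=3.6649 ← occupied
  → r_2 = 3.6649
beam 3: φ=45°, α=210°
  dir = (cos 210°, sin 210°) = (-0.8660, -0.5000); from cell (4,4)
  next x-line at t=0.6235, next y-line at t=0.5200; Δt_x=1.1547, Δt_y=2.0000
    y: enter (4,3) at t=0.5200 ← occupied
  → r_3 = 0.5200

ranges = [2.0092, 3.6649, 0.5200]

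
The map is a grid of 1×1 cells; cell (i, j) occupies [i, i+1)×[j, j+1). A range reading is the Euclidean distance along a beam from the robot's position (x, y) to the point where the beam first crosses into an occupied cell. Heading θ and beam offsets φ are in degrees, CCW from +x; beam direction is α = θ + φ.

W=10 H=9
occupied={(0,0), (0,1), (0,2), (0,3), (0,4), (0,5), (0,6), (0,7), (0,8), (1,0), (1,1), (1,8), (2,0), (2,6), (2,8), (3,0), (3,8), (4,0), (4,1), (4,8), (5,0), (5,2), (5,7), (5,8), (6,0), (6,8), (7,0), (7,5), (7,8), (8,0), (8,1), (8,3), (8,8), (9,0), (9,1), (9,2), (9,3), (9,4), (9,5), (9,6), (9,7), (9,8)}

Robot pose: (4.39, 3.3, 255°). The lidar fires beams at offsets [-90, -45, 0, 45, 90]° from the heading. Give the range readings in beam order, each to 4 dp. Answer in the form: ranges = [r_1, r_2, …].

beam 1: φ=-90°, α=165°
  direction (-0.9659, 0.2588); cell (4,3); t to first gridline: x 0.4038, y 2.7046 (then +1.0353 / +3.8637)
    (3,3) via x @ 0.4038
    (2,3) via x @ 1.4390
    (1,3) via x @ 2.4743
    (1,4) via y @ 2.7046
    (0,4) via x @ 3.5096  # hit
  → r_1 = 3.5096
beam 2: φ=-45°, α=210°
  direction (-0.8660, -0.5000); cell (4,3); t to first gridline: x 0.4503, y 0.6000 (then +1.1547 / +2.0000)
    (3,3) via x @ 0.4503
    (3,2) via y @ 0.6000
    (2,2) via x @ 1.6050
    (2,1) via y @ 2.6000
    (1,1) via x @ 2.7597  # hit
  → r_2 = 2.7597
beam 3: φ=0°, α=255°
  direction (-0.2588, -0.9659); cell (4,3); t to first gridline: x 1.5068, y 0.3106 (then +3.8637 / +1.0353)
    (4,2) via y @ 0.3106
    (4,1) via y @ 1.3459  # hit
  → r_3 = 1.3459
beam 4: φ=45°, α=300°
  direction (0.5000, -0.8660); cell (4,3); t to first gridline: x 1.2200, y 0.3464 (then +2.0000 / +1.1547)
    (4,2) via y @ 0.3464
    (5,2) via x @ 1.2200  # hit
  → r_4 = 1.2200
beam 5: φ=90°, α=345°
  direction (0.9659, -0.2588); cell (4,3); t to first gridline: x 0.6315, y 1.1591 (then +1.0353 / +3.8637)
    (5,3) via x @ 0.6315
    (5,2) via y @ 1.1591  # hit
  → r_5 = 1.1591

ranges = [3.5096, 2.7597, 1.3459, 1.2200, 1.1591]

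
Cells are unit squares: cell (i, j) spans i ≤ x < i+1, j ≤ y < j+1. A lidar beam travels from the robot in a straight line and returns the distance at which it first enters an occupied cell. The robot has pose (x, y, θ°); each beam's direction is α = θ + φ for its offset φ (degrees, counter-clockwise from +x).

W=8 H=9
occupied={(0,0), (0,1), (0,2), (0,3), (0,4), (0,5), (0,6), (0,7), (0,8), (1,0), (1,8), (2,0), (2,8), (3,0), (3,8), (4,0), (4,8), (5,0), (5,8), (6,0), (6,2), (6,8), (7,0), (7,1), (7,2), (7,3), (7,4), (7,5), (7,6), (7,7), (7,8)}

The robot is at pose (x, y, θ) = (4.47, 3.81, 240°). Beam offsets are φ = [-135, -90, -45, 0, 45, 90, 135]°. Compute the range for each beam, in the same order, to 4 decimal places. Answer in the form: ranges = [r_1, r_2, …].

ranges = [4.3378, 4.0068, 3.5924, 3.2447, 2.9091, 1.7667, 2.6192]

beam 1: φ=-135°, α=105°
  cosα=-0.2588 sinα=0.9659 | (4,3) | tMaxX 1.8159 tMaxY 0.1967 | tΔX 3.8637 tΔY 1.0353
    t=0.1967 [y] (4,4)
    t=1.2320 [y] (4,5)
    t=1.8159 [x] (3,5)
    t=2.2673 [y] (3,6)
    t=3.3025 [y] (3,7)
    t=4.3378 [y] (3,8) — stop
  → r_1 = 4.3378
beam 2: φ=-90°, α=150°
  cosα=-0.8660 sinα=0.5000 | (4,3) | tMaxX 0.5427 tMaxY 0.3800 | tΔX 1.1547 tΔY 2.0000
    t=0.3800 [y] (4,4)
    t=0.5427 [x] (3,4)
    t=1.6974 [x] (2,4)
    t=2.3800 [y] (2,5)
    t=2.8521 [x] (1,5)
    t=4.0068 [x] (0,5) — stop
  → r_2 = 4.0068
beam 3: φ=-45°, α=195°
  cosα=-0.9659 sinα=-0.2588 | (4,3) | tMaxX 0.4866 tMaxY 3.1296 | tΔX 1.0353 tΔY 3.8637
    t=0.4866 [x] (3,3)
    t=1.5219 [x] (2,3)
    t=2.5571 [x] (1,3)
    t=3.1296 [y] (1,2)
    t=3.5924 [x] (0,2) — stop
  → r_3 = 3.5924
beam 4: φ=0°, α=240°
  cosα=-0.5000 sinα=-0.8660 | (4,3) | tMaxX 0.9400 tMaxY 0.9353 | tΔX 2.0000 tΔY 1.1547
    t=0.9353 [y] (4,2)
    t=0.9400 [x] (3,2)
    t=2.0900 [y] (3,1)
    t=2.9400 [x] (2,1)
    t=3.2447 [y] (2,0) — stop
  → r_4 = 3.2447
beam 5: φ=45°, α=285°
  cosα=0.2588 sinα=-0.9659 | (4,3) | tMaxX 2.0478 tMaxY 0.8386 | tΔX 3.8637 tΔY 1.0353
    t=0.8386 [y] (4,2)
    t=1.8738 [y] (4,1)
    t=2.0478 [x] (5,1)
    t=2.9091 [y] (5,0) — stop
  → r_5 = 2.9091
beam 6: φ=90°, α=330°
  cosα=0.8660 sinα=-0.5000 | (4,3) | tMaxX 0.6120 tMaxY 1.6200 | tΔX 1.1547 tΔY 2.0000
    t=0.6120 [x] (5,3)
    t=1.6200 [y] (5,2)
    t=1.7667 [x] (6,2) — stop
  → r_6 = 1.7667
beam 7: φ=135°, α=15°
  cosα=0.9659 sinα=0.2588 | (4,3) | tMaxX 0.5487 tMaxY 0.7341 | tΔX 1.0353 tΔY 3.8637
    t=0.5487 [x] (5,3)
    t=0.7341 [y] (5,4)
    t=1.5840 [x] (6,4)
    t=2.6192 [x] (7,4) — stop
  → r_7 = 2.6192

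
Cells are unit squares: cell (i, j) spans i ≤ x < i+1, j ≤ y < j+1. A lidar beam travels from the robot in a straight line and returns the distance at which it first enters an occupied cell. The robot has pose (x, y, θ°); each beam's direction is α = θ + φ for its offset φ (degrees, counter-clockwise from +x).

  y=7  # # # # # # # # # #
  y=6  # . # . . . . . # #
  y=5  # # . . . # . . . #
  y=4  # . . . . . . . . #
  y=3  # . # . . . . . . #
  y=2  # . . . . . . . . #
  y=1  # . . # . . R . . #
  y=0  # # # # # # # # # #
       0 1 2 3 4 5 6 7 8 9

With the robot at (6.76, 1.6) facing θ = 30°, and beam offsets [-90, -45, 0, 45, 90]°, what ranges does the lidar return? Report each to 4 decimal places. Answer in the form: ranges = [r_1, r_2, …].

ranges = [0.6928, 2.3182, 2.5865, 4.7910, 6.2354]

beam 1: φ=-90°, α=300°
  dir = (cos 300°, sin 300°) = (0.5000, -0.8660); from cell (6,1)
  next x-line at t=0.4800, next y-line at t=0.6928; Δt_x=2.0000, Δt_y=1.1547
    x: enter (7,1) at t=0.4800
    y: enter (7,0) at t=0.6928 ← occupied
  → r_1 = 0.6928
beam 2: φ=-45°, α=345°
  dir = (cos 345°, sin 345°) = (0.9659, -0.2588); from cell (6,1)
  next x-line at t=0.2485, next y-line at t=2.3182; Δt_x=1.0353, Δt_y=3.8637
    x: enter (7,1) at t=0.2485
    x: enter (8,1) at t=1.2837
    y: enter (8,0) at t=2.3182 ← occupied
  → r_2 = 2.3182
beam 3: φ=0°, α=30°
  dir = (cos 30°, sin 30°) = (0.8660, 0.5000); from cell (6,1)
  next x-line at t=0.2771, next y-line at t=0.8000; Δt_x=1.1547, Δt_y=2.0000
    x: enter (7,1) at t=0.2771
    y: enter (7,2) at t=0.8000
    x: enter (8,2) at t=1.4318
    x: enter (9,2) at t=2.5865 ← occupied
  → r_3 = 2.5865
beam 4: φ=45°, α=75°
  dir = (cos 75°, sin 75°) = (0.2588, 0.9659); from cell (6,1)
  next x-line at t=0.9273, next y-line at t=0.4141; Δt_x=3.8637, Δt_y=1.0353
    y: enter (6,2) at t=0.4141
    x: enter (7,2) at t=0.9273
    y: enter (7,3) at t=1.4494
    y: enter (7,4) at t=2.4847
    y: enter (7,5) at t=3.5199
    y: enter (7,6) at t=4.5552
    x: enter (8,6) at t=4.7910 ← occupied
  → r_4 = 4.7910
beam 5: φ=90°, α=120°
  dir = (cos 120°, sin 120°) = (-0.5000, 0.8660); from cell (6,1)
  next x-line at t=1.5200, next y-line at t=0.4619; Δt_x=2.0000, Δt_y=1.1547
    y: enter (6,2) at t=0.4619
    x: enter (5,2) at t=1.5200
    y: enter (5,3) at t=1.6166
    y: enter (5,4) at t=2.7713
    x: enter (4,4) at t=3.5200
    y: enter (4,5) at t=3.9260
    y: enter (4,6) at t=5.0807
    x: enter (3,6) at t=5.5200
    y: enter (3,7) at t=6.2354 ← occupied
  → r_5 = 6.2354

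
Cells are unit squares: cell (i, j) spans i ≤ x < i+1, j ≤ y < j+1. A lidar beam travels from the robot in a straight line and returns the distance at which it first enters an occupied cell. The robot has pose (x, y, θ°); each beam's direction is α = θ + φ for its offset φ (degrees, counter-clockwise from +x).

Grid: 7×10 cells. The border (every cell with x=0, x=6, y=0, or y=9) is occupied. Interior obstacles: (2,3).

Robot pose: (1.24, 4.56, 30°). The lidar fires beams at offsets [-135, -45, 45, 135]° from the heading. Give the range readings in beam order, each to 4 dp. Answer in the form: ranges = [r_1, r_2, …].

beam 1: φ=-135°, α=255°
  dir = (cos 255°, sin 255°) = (-0.2588, -0.9659); from cell (1,4)
  next x-line at t=0.9273, next y-line at t=0.5798; Δt_x=3.8637, Δt_y=1.0353
    y: enter (1,3) at t=0.5798
    x: enter (0,3) at t=0.9273 ← occupied
  → r_1 = 0.9273
beam 2: φ=-45°, α=345°
  dir = (cos 345°, sin 345°) = (0.9659, -0.2588); from cell (1,4)
  next x-line at t=0.7868, next y-line at t=2.1637; Δt_x=1.0353, Δt_y=3.8637
    x: enter (2,4) at t=0.7868
    x: enter (3,4) at t=1.8221
    y: enter (3,3) at t=2.1637
    x: enter (4,3) at t=2.8574
    x: enter (5,3) at t=3.8926
    x: enter (6,3) at t=4.9279 ← occupied
  → r_2 = 4.9279
beam 3: φ=45°, α=75°
  dir = (cos 75°, sin 75°) = (0.2588, 0.9659); from cell (1,4)
  next x-line at t=2.9364, next y-line at t=0.4555; Δt_x=3.8637, Δt_y=1.0353
    y: enter (1,5) at t=0.4555
    y: enter (1,6) at t=1.4908
    y: enter (1,7) at t=2.5261
    x: enter (2,7) at t=2.9364
    y: enter (2,8) at t=3.5614
    y: enter (2,9) at t=4.5966 ← occupied
  → r_3 = 4.5966
beam 4: φ=135°, α=165°
  dir = (cos 165°, sin 165°) = (-0.9659, 0.2588); from cell (1,4)
  next x-line at t=0.2485, next y-line at t=1.7000; Δt_x=1.0353, Δt_y=3.8637
    x: enter (0,4) at t=0.2485 ← occupied
  → r_4 = 0.2485

ranges = [0.9273, 4.9279, 4.5966, 0.2485]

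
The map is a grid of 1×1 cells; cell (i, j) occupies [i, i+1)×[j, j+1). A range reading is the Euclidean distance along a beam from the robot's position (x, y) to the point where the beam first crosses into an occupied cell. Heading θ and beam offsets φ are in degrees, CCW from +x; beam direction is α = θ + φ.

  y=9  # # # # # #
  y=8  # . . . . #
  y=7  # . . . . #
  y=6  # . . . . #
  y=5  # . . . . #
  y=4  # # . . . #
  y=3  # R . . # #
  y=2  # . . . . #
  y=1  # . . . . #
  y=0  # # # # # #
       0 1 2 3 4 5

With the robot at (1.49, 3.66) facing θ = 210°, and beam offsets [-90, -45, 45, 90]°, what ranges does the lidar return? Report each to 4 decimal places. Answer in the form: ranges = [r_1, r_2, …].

beam 1: φ=-90°, α=120°
  d=(-0.5000,0.8660)  start (1,3)  tX=0.9800 tY=0.3926  stride 1/|dx|=2.0000 1/|dy|=1.1547
    cross y-line → (1,4), t=0.3926 (wall)
  → r_1 = 0.3926
beam 2: φ=-45°, α=165°
  d=(-0.9659,0.2588)  start (1,3)  tX=0.5073 tY=1.3137  stride 1/|dx|=1.0353 1/|dy|=3.8637
    cross x-line → (0,3), t=0.5073 (wall)
  → r_2 = 0.5073
beam 3: φ=45°, α=255°
  d=(-0.2588,-0.9659)  start (1,3)  tX=1.8932 tY=0.6833  stride 1/|dx|=3.8637 1/|dy|=1.0353
    cross y-line → (1,2), t=0.6833
    cross y-line → (1,1), t=1.7186
    cross x-line → (0,1), t=1.8932 (wall)
  → r_3 = 1.8932
beam 4: φ=90°, α=300°
  d=(0.5000,-0.8660)  start (1,3)  tX=1.0200 tY=0.7621  stride 1/|dx|=2.0000 1/|dy|=1.1547
    cross y-line → (1,2), t=0.7621
    cross x-line → (2,2), t=1.0200
    cross y-line → (2,1), t=1.9168
    cross x-line → (3,1), t=3.0200
    cross y-line → (3,0), t=3.0715 (wall)
  → r_4 = 3.0715

ranges = [0.3926, 0.5073, 1.8932, 3.0715]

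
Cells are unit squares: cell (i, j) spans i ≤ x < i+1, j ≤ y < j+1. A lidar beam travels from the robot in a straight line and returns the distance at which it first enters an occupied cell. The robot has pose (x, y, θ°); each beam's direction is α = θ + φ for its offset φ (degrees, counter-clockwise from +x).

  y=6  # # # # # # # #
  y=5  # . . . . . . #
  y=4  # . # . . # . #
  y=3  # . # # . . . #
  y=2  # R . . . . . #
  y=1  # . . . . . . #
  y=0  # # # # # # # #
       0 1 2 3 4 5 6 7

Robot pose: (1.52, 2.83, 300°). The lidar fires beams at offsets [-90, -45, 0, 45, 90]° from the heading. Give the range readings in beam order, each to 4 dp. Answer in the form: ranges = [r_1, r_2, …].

ranges = [0.6004, 1.8946, 2.1131, 5.6733, 0.5543]

beam 1: φ=-90°, α=210°
  direction (-0.8660, -0.5000); cell (1,2); t to first gridline: x 0.6004, y 1.6600 (then +1.1547 / +2.0000)
    (0,2) via x @ 0.6004  # hit
  → r_1 = 0.6004
beam 2: φ=-45°, α=255°
  direction (-0.2588, -0.9659); cell (1,2); t to first gridline: x 2.0091, y 0.8593 (then +3.8637 / +1.0353)
    (1,1) via y @ 0.8593
    (1,0) via y @ 1.8946  # hit
  → r_2 = 1.8946
beam 3: φ=0°, α=300°
  direction (0.5000, -0.8660); cell (1,2); t to first gridline: x 0.9600, y 0.9584 (then +2.0000 / +1.1547)
    (1,1) via y @ 0.9584
    (2,1) via x @ 0.9600
    (2,0) via y @ 2.1131  # hit
  → r_3 = 2.1131
beam 4: φ=45°, α=345°
  direction (0.9659, -0.2588); cell (1,2); t to first gridline: x 0.4969, y 3.2069 (then +1.0353 / +3.8637)
    (2,2) via x @ 0.4969
    (3,2) via x @ 1.5322
    (4,2) via x @ 2.5675
    (4,1) via y @ 3.2069
    (5,1) via x @ 3.6028
    (6,1) via x @ 4.6380
    (7,1) via x @ 5.6733  # hit
  → r_4 = 5.6733
beam 5: φ=90°, α=30°
  direction (0.8660, 0.5000); cell (1,2); t to first gridline: x 0.5543, y 0.3400 (then +1.1547 / +2.0000)
    (1,3) via y @ 0.3400
    (2,3) via x @ 0.5543  # hit
  → r_5 = 0.5543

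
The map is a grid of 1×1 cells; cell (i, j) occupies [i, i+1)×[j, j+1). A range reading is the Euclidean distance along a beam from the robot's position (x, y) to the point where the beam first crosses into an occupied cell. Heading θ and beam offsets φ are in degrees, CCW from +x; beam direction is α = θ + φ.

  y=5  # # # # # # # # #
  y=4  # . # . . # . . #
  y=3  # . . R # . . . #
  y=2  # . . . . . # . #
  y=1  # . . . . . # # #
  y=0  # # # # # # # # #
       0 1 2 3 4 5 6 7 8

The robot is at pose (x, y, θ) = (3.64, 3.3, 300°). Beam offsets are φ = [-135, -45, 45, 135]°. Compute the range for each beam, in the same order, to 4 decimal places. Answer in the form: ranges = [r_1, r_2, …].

ranges = [2.7331, 2.3811, 0.3727, 1.7600]

beam 1: φ=-135°, α=165°
  cosα=-0.9659 sinα=0.2588 | (3,3) | tMaxX 0.6626 tMaxY 2.7046 | tΔX 1.0353 tΔY 3.8637
    t=0.6626 [x] (2,3)
    t=1.6979 [x] (1,3)
    t=2.7046 [y] (1,4)
    t=2.7331 [x] (0,4) — stop
  → r_1 = 2.7331
beam 2: φ=-45°, α=255°
  cosα=-0.2588 sinα=-0.9659 | (3,3) | tMaxX 2.4728 tMaxY 0.3106 | tΔX 3.8637 tΔY 1.0353
    t=0.3106 [y] (3,2)
    t=1.3459 [y] (3,1)
    t=2.3811 [y] (3,0) — stop
  → r_2 = 2.3811
beam 3: φ=45°, α=345°
  cosα=0.9659 sinα=-0.2588 | (3,3) | tMaxX 0.3727 tMaxY 1.1591 | tΔX 1.0353 tΔY 3.8637
    t=0.3727 [x] (4,3) — stop
  → r_3 = 0.3727
beam 4: φ=135°, α=75°
  cosα=0.2588 sinα=0.9659 | (3,3) | tMaxX 1.3909 tMaxY 0.7247 | tΔX 3.8637 tΔY 1.0353
    t=0.7247 [y] (3,4)
    t=1.3909 [x] (4,4)
    t=1.7600 [y] (4,5) — stop
  → r_4 = 1.7600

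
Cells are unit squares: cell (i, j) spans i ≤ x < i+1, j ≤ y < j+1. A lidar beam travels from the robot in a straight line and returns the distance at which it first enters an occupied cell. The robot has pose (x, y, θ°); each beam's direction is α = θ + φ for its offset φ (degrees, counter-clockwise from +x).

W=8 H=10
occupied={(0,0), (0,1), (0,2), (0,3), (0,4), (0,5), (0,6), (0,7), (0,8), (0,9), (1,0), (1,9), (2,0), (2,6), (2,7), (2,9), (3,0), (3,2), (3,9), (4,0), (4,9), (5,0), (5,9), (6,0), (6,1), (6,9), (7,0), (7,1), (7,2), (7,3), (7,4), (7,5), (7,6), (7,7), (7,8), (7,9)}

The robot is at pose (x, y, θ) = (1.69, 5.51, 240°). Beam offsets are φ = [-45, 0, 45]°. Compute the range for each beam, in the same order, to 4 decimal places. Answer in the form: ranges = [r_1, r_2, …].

ranges = [0.7143, 1.3800, 4.6691]

beam 1: φ=-45°, α=195°
  direction (-0.9659, -0.2588); cell (1,5); t to first gridline: x 0.7143, y 1.9705 (then +1.0353 / +3.8637)
    (0,5) via x @ 0.7143  # hit
  → r_1 = 0.7143
beam 2: φ=0°, α=240°
  direction (-0.5000, -0.8660); cell (1,5); t to first gridline: x 1.3800, y 0.5889 (then +2.0000 / +1.1547)
    (1,4) via y @ 0.5889
    (0,4) via x @ 1.3800  # hit
  → r_2 = 1.3800
beam 3: φ=45°, α=285°
  direction (0.2588, -0.9659); cell (1,5); t to first gridline: x 1.1977, y 0.5280 (then +3.8637 / +1.0353)
    (1,4) via y @ 0.5280
    (2,4) via x @ 1.1977
    (2,3) via y @ 1.5633
    (2,2) via y @ 2.5985
    (2,1) via y @ 3.6338
    (2,0) via y @ 4.6691  # hit
  → r_3 = 4.6691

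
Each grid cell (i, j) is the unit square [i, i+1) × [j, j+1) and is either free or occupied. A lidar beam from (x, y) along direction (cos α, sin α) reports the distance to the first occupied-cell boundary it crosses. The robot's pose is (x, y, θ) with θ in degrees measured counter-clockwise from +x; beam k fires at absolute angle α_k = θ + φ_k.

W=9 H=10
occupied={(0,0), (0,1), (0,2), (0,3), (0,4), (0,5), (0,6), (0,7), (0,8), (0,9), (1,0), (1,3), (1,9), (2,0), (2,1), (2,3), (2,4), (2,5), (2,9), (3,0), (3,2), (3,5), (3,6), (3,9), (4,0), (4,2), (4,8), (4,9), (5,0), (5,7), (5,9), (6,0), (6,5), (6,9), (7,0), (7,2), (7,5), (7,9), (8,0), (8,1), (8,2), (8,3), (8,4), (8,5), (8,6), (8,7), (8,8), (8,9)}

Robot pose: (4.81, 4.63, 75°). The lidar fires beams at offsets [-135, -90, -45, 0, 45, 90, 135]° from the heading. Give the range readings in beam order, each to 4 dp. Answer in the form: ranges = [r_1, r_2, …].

ranges = [4.1916, 3.3025, 1.3741, 2.4536, 1.6200, 1.4296, 2.0900]

beam 1: φ=-135°, α=300°
  dir = (cos 300°, sin 300°) = (0.5000, -0.8660); from cell (4,4)
  next x-line at t=0.3800, next y-line at t=0.7275; Δt_x=2.0000, Δt_y=1.1547
    x: enter (5,4) at t=0.3800
    y: enter (5,3) at t=0.7275
    y: enter (5,2) at t=1.8822
    x: enter (6,2) at t=2.3800
    y: enter (6,1) at t=3.0369
    y: enter (6,0) at t=4.1916 ← occupied
  → r_1 = 4.1916
beam 2: φ=-90°, α=345°
  dir = (cos 345°, sin 345°) = (0.9659, -0.2588); from cell (4,4)
  next x-line at t=0.1967, next y-line at t=2.4341; Δt_x=1.0353, Δt_y=3.8637
    x: enter (5,4) at t=0.1967
    x: enter (6,4) at t=1.2320
    x: enter (7,4) at t=2.2673
    y: enter (7,3) at t=2.4341
    x: enter (8,3) at t=3.3025 ← occupied
  → r_2 = 3.3025
beam 3: φ=-45°, α=30°
  dir = (cos 30°, sin 30°) = (0.8660, 0.5000); from cell (4,4)
  next x-line at t=0.2194, next y-line at t=0.7400; Δt_x=1.1547, Δt_y=2.0000
    x: enter (5,4) at t=0.2194
    y: enter (5,5) at t=0.7400
    x: enter (6,5) at t=1.3741 ← occupied
  → r_3 = 1.3741
beam 4: φ=0°, α=75°
  dir = (cos 75°, sin 75°) = (0.2588, 0.9659); from cell (4,4)
  next x-line at t=0.7341, next y-line at t=0.3831; Δt_x=3.8637, Δt_y=1.0353
    y: enter (4,5) at t=0.3831
    x: enter (5,5) at t=0.7341
    y: enter (5,6) at t=1.4183
    y: enter (5,7) at t=2.4536 ← occupied
  → r_4 = 2.4536
beam 5: φ=45°, α=120°
  dir = (cos 120°, sin 120°) = (-0.5000, 0.8660); from cell (4,4)
  next x-line at t=1.6200, next y-line at t=0.4272; Δt_x=2.0000, Δt_y=1.1547
    y: enter (4,5) at t=0.4272
    y: enter (4,6) at t=1.5819
    x: enter (3,6) at t=1.6200 ← occupied
  → r_5 = 1.6200
beam 6: φ=90°, α=165°
  dir = (cos 165°, sin 165°) = (-0.9659, 0.2588); from cell (4,4)
  next x-line at t=0.8386, next y-line at t=1.4296; Δt_x=1.0353, Δt_y=3.8637
    x: enter (3,4) at t=0.8386
    y: enter (3,5) at t=1.4296 ← occupied
  → r_6 = 1.4296
beam 7: φ=135°, α=210°
  dir = (cos 210°, sin 210°) = (-0.8660, -0.5000); from cell (4,4)
  next x-line at t=0.9353, next y-line at t=1.2600; Δt_x=1.1547, Δt_y=2.0000
    x: enter (3,4) at t=0.9353
    y: enter (3,3) at t=1.2600
    x: enter (2,3) at t=2.0900 ← occupied
  → r_7 = 2.0900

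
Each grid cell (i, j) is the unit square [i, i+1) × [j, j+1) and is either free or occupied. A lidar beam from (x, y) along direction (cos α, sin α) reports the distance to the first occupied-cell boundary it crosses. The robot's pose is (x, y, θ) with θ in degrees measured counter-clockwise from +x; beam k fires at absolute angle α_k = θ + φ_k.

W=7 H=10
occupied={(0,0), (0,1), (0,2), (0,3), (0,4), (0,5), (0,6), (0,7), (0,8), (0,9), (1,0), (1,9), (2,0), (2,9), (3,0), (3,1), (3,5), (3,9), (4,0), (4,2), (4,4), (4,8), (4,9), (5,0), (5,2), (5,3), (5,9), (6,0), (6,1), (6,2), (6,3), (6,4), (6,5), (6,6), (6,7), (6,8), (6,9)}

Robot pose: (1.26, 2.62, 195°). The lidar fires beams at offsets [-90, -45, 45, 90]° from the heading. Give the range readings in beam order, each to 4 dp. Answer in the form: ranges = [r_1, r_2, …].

beam 1: φ=-90°, α=105°
  direction (-0.2588, 0.9659); cell (1,2); t to first gridline: x 1.0046, y 0.3934 (then +3.8637 / +1.0353)
    (1,3) via y @ 0.3934
    (0,3) via x @ 1.0046  # hit
  → r_1 = 1.0046
beam 2: φ=-45°, α=150°
  direction (-0.8660, 0.5000); cell (1,2); t to first gridline: x 0.3002, y 0.7600 (then +1.1547 / +2.0000)
    (0,2) via x @ 0.3002  # hit
  → r_2 = 0.3002
beam 3: φ=45°, α=240°
  direction (-0.5000, -0.8660); cell (1,2); t to first gridline: x 0.5200, y 0.7159 (then +2.0000 / +1.1547)
    (0,2) via x @ 0.5200  # hit
  → r_3 = 0.5200
beam 4: φ=90°, α=285°
  direction (0.2588, -0.9659); cell (1,2); t to first gridline: x 2.8591, y 0.6419 (then +3.8637 / +1.0353)
    (1,1) via y @ 0.6419
    (1,0) via y @ 1.6771  # hit
  → r_4 = 1.6771

ranges = [1.0046, 0.3002, 0.5200, 1.6771]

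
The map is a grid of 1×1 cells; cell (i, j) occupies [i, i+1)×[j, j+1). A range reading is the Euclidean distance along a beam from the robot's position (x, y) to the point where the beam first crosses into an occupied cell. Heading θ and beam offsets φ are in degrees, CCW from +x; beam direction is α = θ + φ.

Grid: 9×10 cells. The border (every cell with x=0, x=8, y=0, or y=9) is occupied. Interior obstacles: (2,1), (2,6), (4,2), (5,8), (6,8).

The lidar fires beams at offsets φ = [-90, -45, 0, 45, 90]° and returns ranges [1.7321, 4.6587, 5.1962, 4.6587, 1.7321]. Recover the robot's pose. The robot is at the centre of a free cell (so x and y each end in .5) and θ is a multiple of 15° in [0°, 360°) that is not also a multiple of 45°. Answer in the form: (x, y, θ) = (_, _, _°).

Candidates: 51 free-cell centres × 16 headings = 816 poses. Raycast each; keep the one whose scan matches to 4 dp.
  (3.5, 6.5, 30°): beam 1 = 6.3509 ≠ 1.7321 ✗
  (7.5, 4.5, 150°): beam 1 = 1.0000 ≠ 1.7321 ✗
  (6.5, 2.5, 60°): beam 2 = 1.5529 ≠ 4.6587 ✗
  (6.5, 5.5, 255°): beam 1 = 3.6235 ≠ 1.7321 ✗
  …
  (3.5, 4.5, 30°): r_1=1.7321, r_2=4.6587, r_3=5.1962, r_4=4.6587, r_5=1.7321 — all match ✓
No second candidate reproduces the full scan.

(x, y, θ) = (3.5, 4.5, 30°)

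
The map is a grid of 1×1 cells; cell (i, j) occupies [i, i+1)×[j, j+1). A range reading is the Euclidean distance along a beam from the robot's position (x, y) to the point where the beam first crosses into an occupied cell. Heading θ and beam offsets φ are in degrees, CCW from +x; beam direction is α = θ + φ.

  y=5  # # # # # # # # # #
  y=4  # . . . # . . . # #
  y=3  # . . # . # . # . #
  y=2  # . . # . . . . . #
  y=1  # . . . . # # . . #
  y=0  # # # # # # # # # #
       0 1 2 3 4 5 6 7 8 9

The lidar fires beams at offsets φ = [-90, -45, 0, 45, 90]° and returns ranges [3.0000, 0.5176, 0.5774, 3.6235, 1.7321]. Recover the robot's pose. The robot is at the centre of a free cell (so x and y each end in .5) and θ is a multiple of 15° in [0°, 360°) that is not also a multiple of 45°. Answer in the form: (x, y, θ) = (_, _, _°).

Enumerate (i+0.5, j+0.5, θ) over the 24 free cells and 16 admissible headings. For each, cast all 5 beams and compare to the given ranges.
  (6.5, 3.5, 105°): beam 1 = 0.5176 ≠ 3.0000 ✗
  (6.5, 3.5, 210°): beam 1 = 1.7321 ≠ 3.0000 ✗
  (8.5, 2.5, 300°): beam 1 = 1.7321 ≠ 3.0000 ✗
  (4.5, 3.5, 240°): beam 1 = 0.5774 ≠ 3.0000 ✗
  …
  (5.5, 2.5, 300°): r_1=3.0000, r_2=0.5176, r_3=0.5774, r_4=3.6235, r_5=1.7321 — all match ✓
Only this pose fits every beam.

(x, y, θ) = (5.5, 2.5, 300°)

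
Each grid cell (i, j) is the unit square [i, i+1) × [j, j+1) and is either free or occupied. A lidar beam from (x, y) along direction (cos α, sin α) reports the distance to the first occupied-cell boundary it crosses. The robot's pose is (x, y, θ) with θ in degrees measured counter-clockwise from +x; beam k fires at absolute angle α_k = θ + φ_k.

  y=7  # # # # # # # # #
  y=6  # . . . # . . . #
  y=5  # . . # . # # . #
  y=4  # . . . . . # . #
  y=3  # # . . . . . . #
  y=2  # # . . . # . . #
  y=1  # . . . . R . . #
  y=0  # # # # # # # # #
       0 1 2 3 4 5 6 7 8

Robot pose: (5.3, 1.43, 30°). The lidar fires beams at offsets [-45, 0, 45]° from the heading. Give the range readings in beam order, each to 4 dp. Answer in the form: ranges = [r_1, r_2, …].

ranges = [1.6614, 3.1177, 0.5901]

beam 1: φ=-45°, α=345°
  d=(0.9659,-0.2588)  start (5,1)  tX=0.7247 tY=1.6614  stride 1/|dx|=1.0353 1/|dy|=3.8637
    cross x-line → (6,1), t=0.7247
    cross y-line → (6,0), t=1.6614 (wall)
  → r_1 = 1.6614
beam 2: φ=0°, α=30°
  d=(0.8660,0.5000)  start (5,1)  tX=0.8083 tY=1.1400  stride 1/|dx|=1.1547 1/|dy|=2.0000
    cross x-line → (6,1), t=0.8083
    cross y-line → (6,2), t=1.1400
    cross x-line → (7,2), t=1.9630
    cross x-line → (8,2), t=3.1177 (wall)
  → r_2 = 3.1177
beam 3: φ=45°, α=75°
  d=(0.2588,0.9659)  start (5,1)  tX=2.7046 tY=0.5901  stride 1/|dx|=3.8637 1/|dy|=1.0353
    cross y-line → (5,2), t=0.5901 (wall)
  → r_3 = 0.5901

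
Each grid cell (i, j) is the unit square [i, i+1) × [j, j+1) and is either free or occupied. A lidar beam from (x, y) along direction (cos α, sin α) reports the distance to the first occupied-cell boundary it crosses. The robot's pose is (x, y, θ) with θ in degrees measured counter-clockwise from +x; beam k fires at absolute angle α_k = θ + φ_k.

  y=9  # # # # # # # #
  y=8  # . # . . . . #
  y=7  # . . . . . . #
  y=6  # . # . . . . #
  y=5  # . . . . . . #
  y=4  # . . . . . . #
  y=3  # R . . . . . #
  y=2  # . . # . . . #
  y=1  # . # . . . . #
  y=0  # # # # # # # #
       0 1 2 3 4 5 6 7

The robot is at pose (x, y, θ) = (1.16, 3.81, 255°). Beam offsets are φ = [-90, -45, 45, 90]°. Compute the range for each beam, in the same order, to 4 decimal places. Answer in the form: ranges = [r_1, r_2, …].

beam 1: φ=-90°, α=165°
  dir = (cos 165°, sin 165°) = (-0.9659, 0.2588); from cell (1,3)
  next x-line at t=0.1656, next y-line at t=0.7341; Δt_x=1.0353, Δt_y=3.8637
    x: enter (0,3) at t=0.1656 ← occupied
  → r_1 = 0.1656
beam 2: φ=-45°, α=210°
  dir = (cos 210°, sin 210°) = (-0.8660, -0.5000); from cell (1,3)
  next x-line at t=0.1848, next y-line at t=1.6200; Δt_x=1.1547, Δt_y=2.0000
    x: enter (0,3) at t=0.1848 ← occupied
  → r_2 = 0.1848
beam 3: φ=45°, α=300°
  dir = (cos 300°, sin 300°) = (0.5000, -0.8660); from cell (1,3)
  next x-line at t=1.6800, next y-line at t=0.9353; Δt_x=2.0000, Δt_y=1.1547
    y: enter (1,2) at t=0.9353
    x: enter (2,2) at t=1.6800
    y: enter (2,1) at t=2.0900 ← occupied
  → r_3 = 2.0900
beam 4: φ=90°, α=345°
  dir = (cos 345°, sin 345°) = (0.9659, -0.2588); from cell (1,3)
  next x-line at t=0.8696, next y-line at t=3.1296; Δt_x=1.0353, Δt_y=3.8637
    x: enter (2,3) at t=0.8696
    x: enter (3,3) at t=1.9049
    x: enter (4,3) at t=2.9402
    y: enter (4,2) at t=3.1296
    x: enter (5,2) at t=3.9755
    x: enter (6,2) at t=5.0107
    x: enter (7,2) at t=6.0460 ← occupied
  → r_4 = 6.0460

ranges = [0.1656, 0.1848, 2.0900, 6.0460]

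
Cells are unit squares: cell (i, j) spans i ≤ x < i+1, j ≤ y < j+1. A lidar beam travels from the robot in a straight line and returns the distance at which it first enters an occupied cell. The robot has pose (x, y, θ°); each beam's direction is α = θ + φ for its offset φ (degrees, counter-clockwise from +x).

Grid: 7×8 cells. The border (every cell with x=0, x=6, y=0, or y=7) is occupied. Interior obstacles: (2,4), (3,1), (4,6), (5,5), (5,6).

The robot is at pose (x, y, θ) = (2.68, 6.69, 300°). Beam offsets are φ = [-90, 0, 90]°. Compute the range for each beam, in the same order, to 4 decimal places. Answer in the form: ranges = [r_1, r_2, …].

ranges = [1.9399, 6.5702, 0.6200]

beam 1: φ=-90°, α=210°
  direction (-0.8660, -0.5000); cell (2,6); t to first gridline: x 0.7852, y 1.3800 (then +1.1547 / +2.0000)
    (1,6) via x @ 0.7852
    (1,5) via y @ 1.3800
    (0,5) via x @ 1.9399  # hit
  → r_1 = 1.9399
beam 2: φ=0°, α=300°
  direction (0.5000, -0.8660); cell (2,6); t to first gridline: x 0.6400, y 0.7967 (then +2.0000 / +1.1547)
    (3,6) via x @ 0.6400
    (3,5) via y @ 0.7967
    (3,4) via y @ 1.9514
    (4,4) via x @ 2.6400
    (4,3) via y @ 3.1061
    (4,2) via y @ 4.2608
    (5,2) via x @ 4.6400
    (5,1) via y @ 5.4155
    (5,0) via y @ 6.5702  # hit
  → r_2 = 6.5702
beam 3: φ=90°, α=30°
  direction (0.8660, 0.5000); cell (2,6); t to first gridline: x 0.3695, y 0.6200 (then +1.1547 / +2.0000)
    (3,6) via x @ 0.3695
    (3,7) via y @ 0.6200  # hit
  → r_3 = 0.6200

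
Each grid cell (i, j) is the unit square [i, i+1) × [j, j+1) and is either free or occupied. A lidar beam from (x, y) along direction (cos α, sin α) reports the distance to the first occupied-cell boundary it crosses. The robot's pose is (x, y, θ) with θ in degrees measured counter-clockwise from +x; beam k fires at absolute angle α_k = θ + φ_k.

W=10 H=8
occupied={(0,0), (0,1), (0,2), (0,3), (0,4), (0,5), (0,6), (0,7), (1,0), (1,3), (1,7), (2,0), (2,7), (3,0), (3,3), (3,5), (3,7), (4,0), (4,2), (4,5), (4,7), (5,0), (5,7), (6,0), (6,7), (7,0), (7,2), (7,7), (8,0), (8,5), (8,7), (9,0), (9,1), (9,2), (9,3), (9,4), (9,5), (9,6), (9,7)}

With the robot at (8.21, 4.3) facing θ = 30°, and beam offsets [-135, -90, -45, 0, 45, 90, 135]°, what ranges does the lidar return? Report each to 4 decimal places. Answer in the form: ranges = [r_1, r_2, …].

ranges = [1.3459, 1.5800, 0.8179, 0.9122, 0.7247, 3.1177, 3.3232]

beam 1: φ=-135°, α=255°
  direction (-0.2588, -0.9659); cell (8,4); t to first gridline: x 0.8114, y 0.3106 (then +3.8637 / +1.0353)
    (8,3) via y @ 0.3106
    (7,3) via x @ 0.8114
    (7,2) via y @ 1.3459  # hit
  → r_1 = 1.3459
beam 2: φ=-90°, α=300°
  direction (0.5000, -0.8660); cell (8,4); t to first gridline: x 1.5800, y 0.3464 (then +2.0000 / +1.1547)
    (8,3) via y @ 0.3464
    (8,2) via y @ 1.5011
    (9,2) via x @ 1.5800  # hit
  → r_2 = 1.5800
beam 3: φ=-45°, α=345°
  direction (0.9659, -0.2588); cell (8,4); t to first gridline: x 0.8179, y 1.1591 (then +1.0353 / +3.8637)
    (9,4) via x @ 0.8179  # hit
  → r_3 = 0.8179
beam 4: φ=0°, α=30°
  direction (0.8660, 0.5000); cell (8,4); t to first gridline: x 0.9122, y 1.4000 (then +1.1547 / +2.0000)
    (9,4) via x @ 0.9122  # hit
  → r_4 = 0.9122
beam 5: φ=45°, α=75°
  direction (0.2588, 0.9659); cell (8,4); t to first gridline: x 3.0523, y 0.7247 (then +3.8637 / +1.0353)
    (8,5) via y @ 0.7247  # hit
  → r_5 = 0.7247
beam 6: φ=90°, α=120°
  direction (-0.5000, 0.8660); cell (8,4); t to first gridline: x 0.4200, y 0.8083 (then +2.0000 / +1.1547)
    (7,4) via x @ 0.4200
    (7,5) via y @ 0.8083
    (7,6) via y @ 1.9630
    (6,6) via x @ 2.4200
    (6,7) via y @ 3.1177  # hit
  → r_6 = 3.1177
beam 7: φ=135°, α=165°
  direction (-0.9659, 0.2588); cell (8,4); t to first gridline: x 0.2174, y 2.7046 (then +1.0353 / +3.8637)
    (7,4) via x @ 0.2174
    (6,4) via x @ 1.2527
    (5,4) via x @ 2.2880
    (5,5) via y @ 2.7046
    (4,5) via x @ 3.3232  # hit
  → r_7 = 3.3232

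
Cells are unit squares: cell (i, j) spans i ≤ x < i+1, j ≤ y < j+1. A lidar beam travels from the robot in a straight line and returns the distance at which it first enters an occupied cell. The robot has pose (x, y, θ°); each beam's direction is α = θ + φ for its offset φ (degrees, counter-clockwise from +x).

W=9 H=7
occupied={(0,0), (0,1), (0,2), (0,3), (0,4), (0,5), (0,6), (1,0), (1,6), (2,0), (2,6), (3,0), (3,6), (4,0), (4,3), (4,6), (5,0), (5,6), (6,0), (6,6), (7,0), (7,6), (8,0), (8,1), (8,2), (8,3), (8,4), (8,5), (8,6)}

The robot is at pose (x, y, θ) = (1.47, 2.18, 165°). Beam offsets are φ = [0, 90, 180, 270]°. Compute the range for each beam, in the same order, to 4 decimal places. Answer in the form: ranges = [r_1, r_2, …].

beam 1: φ=0°, α=165°
  d=(-0.9659,0.2588)  start (1,2)  tX=0.4866 tY=3.1682  stride 1/|dx|=1.0353 1/|dy|=3.8637
    cross x-line → (0,2), t=0.4866 (wall)
  → r_1 = 0.4866
beam 2: φ=90°, α=255°
  d=(-0.2588,-0.9659)  start (1,2)  tX=1.8159 tY=0.1863  stride 1/|dx|=3.8637 1/|dy|=1.0353
    cross y-line → (1,1), t=0.1863
    cross y-line → (1,0), t=1.2216 (wall)
  → r_2 = 1.2216
beam 3: φ=180°, α=345°
  d=(0.9659,-0.2588)  start (1,2)  tX=0.5487 tY=0.6955  stride 1/|dx|=1.0353 1/|dy|=3.8637
    cross x-line → (2,2), t=0.5487
    cross y-line → (2,1), t=0.6955
    cross x-line → (3,1), t=1.5840
    cross x-line → (4,1), t=2.6192
    cross x-line → (5,1), t=3.6545
    cross y-line → (5,0), t=4.5592 (wall)
  → r_3 = 4.5592
beam 4: φ=270°, α=75°
  d=(0.2588,0.9659)  start (1,2)  tX=2.0478 tY=0.8489  stride 1/|dx|=3.8637 1/|dy|=1.0353
    cross y-line → (1,3), t=0.8489
    cross y-line → (1,4), t=1.8842
    cross x-line → (2,4), t=2.0478
    cross y-line → (2,5), t=2.9195
    cross y-line → (2,6), t=3.9548 (wall)
  → r_4 = 3.9548

ranges = [0.4866, 1.2216, 4.5592, 3.9548]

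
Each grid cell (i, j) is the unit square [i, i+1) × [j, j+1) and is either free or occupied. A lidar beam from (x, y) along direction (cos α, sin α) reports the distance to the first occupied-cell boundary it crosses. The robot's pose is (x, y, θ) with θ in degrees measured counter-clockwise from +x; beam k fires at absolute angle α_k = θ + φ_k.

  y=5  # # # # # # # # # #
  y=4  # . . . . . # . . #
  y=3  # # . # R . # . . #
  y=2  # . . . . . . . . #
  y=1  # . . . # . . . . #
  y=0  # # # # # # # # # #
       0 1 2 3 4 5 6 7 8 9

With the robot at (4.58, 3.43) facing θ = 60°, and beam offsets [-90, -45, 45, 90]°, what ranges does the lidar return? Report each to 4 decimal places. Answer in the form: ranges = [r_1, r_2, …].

beam 1: φ=-90°, α=330°
  direction (0.8660, -0.5000); cell (4,3); t to first gridline: x 0.4850, y 0.8600 (then +1.1547 / +2.0000)
    (5,3) via x @ 0.4850
    (5,2) via y @ 0.8600
    (6,2) via x @ 1.6397
    (7,2) via x @ 2.7944
    (7,1) via y @ 2.8600
    (8,1) via x @ 3.9491
    (8,0) via y @ 4.8600  # hit
  → r_1 = 4.8600
beam 2: φ=-45°, α=15°
  direction (0.9659, 0.2588); cell (4,3); t to first gridline: x 0.4348, y 2.2023 (then +1.0353 / +3.8637)
    (5,3) via x @ 0.4348
    (6,3) via x @ 1.4701  # hit
  → r_2 = 1.4701
beam 3: φ=45°, α=105°
  direction (-0.2588, 0.9659); cell (4,3); t to first gridline: x 2.2409, y 0.5901 (then +3.8637 / +1.0353)
    (4,4) via y @ 0.5901
    (4,5) via y @ 1.6254  # hit
  → r_3 = 1.6254
beam 4: φ=90°, α=150°
  direction (-0.8660, 0.5000); cell (4,3); t to first gridline: x 0.6697, y 1.1400 (then +1.1547 / +2.0000)
    (3,3) via x @ 0.6697  # hit
  → r_4 = 0.6697

ranges = [4.8600, 1.4701, 1.6254, 0.6697]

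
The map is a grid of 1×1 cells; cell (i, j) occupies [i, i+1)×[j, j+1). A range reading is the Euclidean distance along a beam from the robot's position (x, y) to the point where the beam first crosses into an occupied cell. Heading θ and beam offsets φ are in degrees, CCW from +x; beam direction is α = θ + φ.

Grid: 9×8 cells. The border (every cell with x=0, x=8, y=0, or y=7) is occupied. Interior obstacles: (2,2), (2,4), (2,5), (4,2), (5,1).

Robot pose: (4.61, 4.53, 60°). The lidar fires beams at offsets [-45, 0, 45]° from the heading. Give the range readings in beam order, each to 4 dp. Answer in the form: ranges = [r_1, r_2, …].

ranges = [3.5096, 2.8521, 2.5571]

beam 1: φ=-45°, α=15°
  direction (0.9659, 0.2588); cell (4,4); t to first gridline: x 0.4038, y 1.8159 (then +1.0353 / +3.8637)
    (5,4) via x @ 0.4038
    (6,4) via x @ 1.4390
    (6,5) via y @ 1.8159
    (7,5) via x @ 2.4743
    (8,5) via x @ 3.5096  # hit
  → r_1 = 3.5096
beam 2: φ=0°, α=60°
  direction (0.5000, 0.8660); cell (4,4); t to first gridline: x 0.7800, y 0.5427 (then +2.0000 / +1.1547)
    (4,5) via y @ 0.5427
    (5,5) via x @ 0.7800
    (5,6) via y @ 1.6974
    (6,6) via x @ 2.7800
    (6,7) via y @ 2.8521  # hit
  → r_2 = 2.8521
beam 3: φ=45°, α=105°
  direction (-0.2588, 0.9659); cell (4,4); t to first gridline: x 2.3569, y 0.4866 (then +3.8637 / +1.0353)
    (4,5) via y @ 0.4866
    (4,6) via y @ 1.5219
    (3,6) via x @ 2.3569
    (3,7) via y @ 2.5571  # hit
  → r_3 = 2.5571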